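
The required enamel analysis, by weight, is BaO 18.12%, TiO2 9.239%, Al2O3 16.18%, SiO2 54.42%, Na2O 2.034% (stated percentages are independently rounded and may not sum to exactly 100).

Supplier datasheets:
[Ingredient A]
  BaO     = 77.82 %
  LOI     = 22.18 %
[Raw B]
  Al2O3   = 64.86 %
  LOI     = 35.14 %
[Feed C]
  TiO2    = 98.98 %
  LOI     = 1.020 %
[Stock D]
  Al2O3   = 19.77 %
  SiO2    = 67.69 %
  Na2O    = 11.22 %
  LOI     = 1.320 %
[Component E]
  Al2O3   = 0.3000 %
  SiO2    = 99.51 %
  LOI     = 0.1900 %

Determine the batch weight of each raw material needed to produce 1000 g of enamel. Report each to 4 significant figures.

Batch per 1000 g enamel:
  Ingredient A: 232.8 g
  Raw B: 192.2 g
  Feed C: 93.34 g
  Stock D: 181.3 g
  Component E: 423.6 g
Total batch = 1123 g; LOI loss = 123.3 g; yield = 89.02%

In-progress results are shown with 4-significant-digit rounding within the worked lines — the working math maintains full float precision end to end — every reported result receives exactly one rounding — all derived quantities (totals, ignition loss, glass mass, the yield, the five compositions) are rebuilt using the weight values on 1000 g of glass at exact precision, as given in the problem or the answer.
Oxide mass targets, per 1000 g enamel:
  BaO: 18.12% × 1000 = 181.2 g
  TiO2: 9.239% × 1000 = 92.39 g
  Al2O3: 16.18% × 1000 = 161.8 g
  SiO2: 54.42% × 1000 = 544.2 g
  Na2O: 2.034% × 1000 = 20.34 g
Balance tally, oxide-wise, applying the batch weights above, at the basis given (target by target, the sums agree given rounding of the digits):
  BaO: 232.8·0.7782 = 181.2 g (target 181.2 g)
  TiO2: 93.34·0.9898 = 92.39 g (target 92.39 g)
  Al2O3: 192.2·0.6486 + 181.3·0.1977 + 423.6·0.003000 = 161.8 g (target 161.8 g)
  SiO2: 181.3·0.6769 + 423.6·0.9951 = 544.2 g (target 544.2 g)
  Na2O: 181.3·0.1122 = 20.34 g (target 20.34 g)
The glass-mass cross-check: batch Σ − ignition loss = 999.9 g (the targets, summed, come to 999.9 g; stated basis 1000 g — deltas are rounding alone).
Summing the batch: Σ batch = 1123 g; the LOI term Σ batch·LOI equals 123.3 g; yield = glass ÷ total batch = 89.02%.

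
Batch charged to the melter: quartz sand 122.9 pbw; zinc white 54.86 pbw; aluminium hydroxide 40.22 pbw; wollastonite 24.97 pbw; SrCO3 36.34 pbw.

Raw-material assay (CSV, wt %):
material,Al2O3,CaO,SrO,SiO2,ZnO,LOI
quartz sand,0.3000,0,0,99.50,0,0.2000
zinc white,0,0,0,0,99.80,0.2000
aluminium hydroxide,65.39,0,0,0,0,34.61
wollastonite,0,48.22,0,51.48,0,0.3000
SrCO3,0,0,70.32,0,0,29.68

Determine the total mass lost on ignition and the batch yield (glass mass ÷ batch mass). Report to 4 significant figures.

Each numeric step holds full precision from first step to last; values along the way appear rounded to 4 significant figures in the working; every reported figure includes exactly one rounding. The derived quantities (yield, net glass mass, the totals, LOI, five oxide percentages) are carried from the weighed amounts at 254.2 pbw of glass at full precision as set out in problem or answer.
Each material's LOI contribution:
  quartz sand: 122.9 × 0.002000 = 0.2458 pbw
  zinc white: 54.86 × 0.002000 = 0.1097 pbw
  aluminium hydroxide: 40.22 × 0.3461 = 13.92 pbw
  wollastonite: 24.97 × 0.003000 = 0.07491 pbw
  SrCO3: 36.34 × 0.2968 = 10.79 pbw
Total LOI = 25.14 pbw
Glass = batch − LOI = 279.3 − 25.14 = 254.2 pbw

LOI loss = 25.14 pbw; glass = 254.2 pbw; yield = 91.00%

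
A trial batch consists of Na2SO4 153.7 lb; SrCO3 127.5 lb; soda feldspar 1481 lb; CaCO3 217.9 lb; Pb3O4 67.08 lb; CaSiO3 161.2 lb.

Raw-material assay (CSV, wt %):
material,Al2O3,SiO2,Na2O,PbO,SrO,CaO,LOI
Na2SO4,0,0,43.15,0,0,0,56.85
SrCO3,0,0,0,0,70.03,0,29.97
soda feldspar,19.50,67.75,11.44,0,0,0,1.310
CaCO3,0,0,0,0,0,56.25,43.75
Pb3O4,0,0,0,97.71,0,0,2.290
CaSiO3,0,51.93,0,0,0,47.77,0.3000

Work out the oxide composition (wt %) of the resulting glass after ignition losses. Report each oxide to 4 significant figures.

The working math runs at exact precision at each step — intermediates appear (rounded to 4 significant figures) as written. Each reported number receives exactly one rounding — derived quantities (six oxide percentages, LOI, totals, yield, glass mass) are carried in full precision starting from the weights per 1966 lb of glass exactly as printed in either problem or answer.
Oxide masses out of the charge:
  Al2O3: 1481·0.1950 = 288.8 lb
  SiO2: 1481·0.6775 + 161.2·0.5193 = 1087 lb
  Na2O: 153.7·0.4315 + 1481·0.1144 = 235.7 lb
  PbO: 67.08·0.9771 = 65.54 lb
  SrO: 127.5·0.7003 = 89.29 lb
  CaO: 217.9·0.5625 + 161.2·0.4777 = 199.6 lb
LOI: 153.7·0.5685 + 127.5·0.2997 + 1481·0.01310 + 217.9·0.4375 + 67.08·0.02290 + 161.2·0.003000 = 242.3 lb
Glass = total batch minus LOI = 2208 − 242.3 = 1966 lb (consistent with Σ oxide mass)
percent share: oxide ÷ glass, ×100

Glass mass = 1966 lb (batch 2208 − LOI 242.3).
Composition: Al2O3 14.69%, SiO2 55.29%, Na2O 11.99%, PbO 3.334%, SrO 4.542%, CaO 10.15%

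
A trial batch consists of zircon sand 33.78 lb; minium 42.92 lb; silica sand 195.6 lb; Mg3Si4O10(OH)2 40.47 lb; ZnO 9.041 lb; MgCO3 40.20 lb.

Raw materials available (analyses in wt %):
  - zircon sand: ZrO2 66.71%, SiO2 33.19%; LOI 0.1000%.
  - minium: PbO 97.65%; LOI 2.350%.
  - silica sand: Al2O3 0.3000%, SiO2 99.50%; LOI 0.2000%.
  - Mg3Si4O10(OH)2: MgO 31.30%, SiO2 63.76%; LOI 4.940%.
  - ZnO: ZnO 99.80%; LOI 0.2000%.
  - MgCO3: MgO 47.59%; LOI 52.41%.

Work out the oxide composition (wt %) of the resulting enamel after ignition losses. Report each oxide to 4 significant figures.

Glass mass = 337.5 lb (batch 362.0 − LOI 24.52).
Composition: ZrO2 6.677%, PbO 12.42%, Al2O3 0.1739%, MgO 9.422%, SiO2 68.64%, ZnO 2.674%

Mid-chain values are shown with 4-significant-digit rounding as written. The working math runs at full precision in all steps; every reported value is rounded just once. Derived quantities, which include glass mass, the six compositions, the yield, totals, LOI, are recomputed at full float precision, exactly as printed in question or answer, from the batch weights per 337.5 lb of glass.
Oxide masses out of the charge:
  ZrO2: 33.78·0.6671 = 22.53 lb
  PbO: 42.92·0.9765 = 41.91 lb
  Al2O3: 195.6·0.003000 = 0.5868 lb
  MgO: 40.47·0.3130 + 40.20·0.4759 = 31.80 lb
  SiO2: 33.78·0.3319 + 195.6·0.9950 + 40.47·0.6376 = 231.6 lb
  ZnO: 9.041·0.9980 = 9.023 lb
LOI: 33.78·0.001000 + 42.92·0.02350 + 195.6·0.002000 + 40.47·0.04940 + 9.041·0.002000 + 40.20·0.5241 = 24.52 lb
Glass mass = batch − LOI = 362.0 − 24.52 = 337.5 lb (consistent with Σ oxide mass)
wt % = oxide mass / glass mass × 100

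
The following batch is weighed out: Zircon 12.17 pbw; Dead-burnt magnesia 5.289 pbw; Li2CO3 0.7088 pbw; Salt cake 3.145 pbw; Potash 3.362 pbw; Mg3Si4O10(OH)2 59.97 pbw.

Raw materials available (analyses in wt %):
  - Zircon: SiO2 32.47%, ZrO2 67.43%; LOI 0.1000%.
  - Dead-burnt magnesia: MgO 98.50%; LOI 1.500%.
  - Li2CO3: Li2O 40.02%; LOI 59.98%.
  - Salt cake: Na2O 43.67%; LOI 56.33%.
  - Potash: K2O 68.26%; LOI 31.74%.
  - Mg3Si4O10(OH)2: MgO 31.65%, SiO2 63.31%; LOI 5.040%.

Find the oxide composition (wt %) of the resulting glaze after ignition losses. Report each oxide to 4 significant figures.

Glass mass = 78.27 pbw (batch 84.64 − LOI 6.378).
Composition: MgO 30.91%, Na2O 1.755%, Li2O 0.3624%, SiO2 53.56%, ZrO2 10.48%, K2O 2.932%

Intermediates are printed (rounded to four significant figures) across the worked steps. Each numeric step runs at full float precision at all times. Each reported result is rounded only once; the derived quantities (totals, yield, LOI, six oxide percentages, net glass mass) are re-derived from the weighed amounts per 78.27 pbw of glass at full precision exactly as shown in the problem or the answer.
Per-oxide mass from batch:
  MgO: 5.289·0.9850 + 59.97·0.3165 = 24.19 pbw
  Na2O: 3.145·0.4367 = 1.373 pbw
  Li2O: 0.7088·0.4002 = 0.2837 pbw
  SiO2: 12.17·0.3247 + 59.97·0.6331 = 41.92 pbw
  ZrO2: 12.17·0.6743 = 8.206 pbw
  K2O: 3.362·0.6826 = 2.295 pbw
LOI: 12.17·0.001000 + 5.289·0.01500 + 0.7088·0.5998 + 3.145·0.5633 + 3.362·0.3174 + 59.97·0.05040 = 6.378 pbw
Resulting glass, batch − LOI: 84.64 − 6.378 = 78.27 pbw (the oxide masses sum to this)
each wt % is 100 × oxide ÷ glass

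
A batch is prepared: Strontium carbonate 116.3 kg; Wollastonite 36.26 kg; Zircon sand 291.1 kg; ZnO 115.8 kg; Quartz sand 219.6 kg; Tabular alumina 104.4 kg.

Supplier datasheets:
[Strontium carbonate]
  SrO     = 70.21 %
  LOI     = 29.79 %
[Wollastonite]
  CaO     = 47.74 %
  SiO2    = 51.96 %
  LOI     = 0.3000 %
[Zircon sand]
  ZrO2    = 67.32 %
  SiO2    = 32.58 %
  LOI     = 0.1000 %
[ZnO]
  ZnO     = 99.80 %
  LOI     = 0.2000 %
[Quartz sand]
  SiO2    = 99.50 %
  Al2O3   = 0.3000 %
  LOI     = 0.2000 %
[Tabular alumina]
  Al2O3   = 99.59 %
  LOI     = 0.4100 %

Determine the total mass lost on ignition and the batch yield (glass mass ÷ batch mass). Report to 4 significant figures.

LOI loss = 36.14 kg; glass = 847.3 kg; yield = 95.91%

The intermediate values are rounded to four significant figures as shown. The whole derivation carries full float precision from start to finish. A single rounding produces every reported figure. Derived quantities are recomputed in exact precision (six oxide percentages, yield, ignition loss, the totals, glass mass) using the weight values at 847.3 kg of glass, as given in the problem or answer text.
Per-material ignition loss:
  Strontium carbonate: 116.3 × 0.2979 = 34.65 kg
  Wollastonite: 36.26 × 0.003000 = 0.1088 kg
  Zircon sand: 291.1 × 0.001000 = 0.2911 kg
  ZnO: 115.8 × 0.002000 = 0.2316 kg
  Quartz sand: 219.6 × 0.002000 = 0.4392 kg
  Tabular alumina: 104.4 × 0.004100 = 0.4280 kg
Total LOI = 36.14 kg
Glass = batch − LOI = 883.5 − 36.14 = 847.3 kg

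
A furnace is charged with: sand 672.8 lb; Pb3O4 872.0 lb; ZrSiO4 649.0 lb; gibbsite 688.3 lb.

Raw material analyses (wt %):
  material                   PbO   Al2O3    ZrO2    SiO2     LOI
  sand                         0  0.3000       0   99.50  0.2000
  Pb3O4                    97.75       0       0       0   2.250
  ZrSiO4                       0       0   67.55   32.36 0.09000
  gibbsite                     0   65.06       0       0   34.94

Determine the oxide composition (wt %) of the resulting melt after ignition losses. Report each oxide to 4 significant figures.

Glass mass = 2620 lb (batch 2882 − LOI 262.0).
Composition: PbO 32.53%, Al2O3 17.17%, ZrO2 16.73%, SiO2 33.57%

All arithmetic runs at full precision at every stage. Mid-chain values appear rounded off to 4 significant figures in the printout; a single rounding completes each reported value. Derived quantities are carried at exact precision (LOI, net glass mass, the totals, the four compositions, the yield) from the weighed amounts for 2620 lb of glass as given in problem or answer.
Oxide masses out of the charge:
  PbO: 872.0·0.9775 = 852.4 lb
  Al2O3: 672.8·0.003000 + 688.3·0.6506 = 449.8 lb
  ZrO2: 649.0·0.6755 = 438.4 lb
  SiO2: 672.8·0.9950 + 649.0·0.3236 = 879.5 lb
LOI: 672.8·0.002000 + 872.0·0.02250 + 649.0·9.000e-04 + 688.3·0.3494 = 262.0 lb
Net of LOI, the glass mass = 2882 − 262.0 = 2620 lb (= the summed oxide contributions)
each wt % is 100 × oxide ÷ glass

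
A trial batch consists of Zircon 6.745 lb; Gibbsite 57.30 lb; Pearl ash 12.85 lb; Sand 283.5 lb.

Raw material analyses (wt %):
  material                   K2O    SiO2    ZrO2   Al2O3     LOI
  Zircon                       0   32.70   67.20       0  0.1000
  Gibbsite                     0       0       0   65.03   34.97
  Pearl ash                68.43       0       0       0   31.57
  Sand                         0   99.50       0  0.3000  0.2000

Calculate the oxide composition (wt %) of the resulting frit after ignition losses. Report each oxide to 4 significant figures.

Glass mass = 335.7 lb (batch 360.4 − LOI 24.67).
Composition: K2O 2.619%, SiO2 84.68%, ZrO2 1.350%, Al2O3 11.35%

In-progress results appear rounded to four significant digits as written. Every computation carries exact precision through every step; each reported figure is rounded once only — all derived quantities (glass mass, yield, the four compositions, the totals, LOI) are computed from the weighed amounts at 335.7 lb of glass in full float precision, as set out in either problem or answer.
Per-oxide mass from batch:
  K2O: 12.85·0.6843 = 8.793 lb
  SiO2: 6.745·0.3270 + 283.5·0.9950 = 284.3 lb
  ZrO2: 6.745·0.6720 = 4.533 lb
  Al2O3: 57.30·0.6503 + 283.5·0.003000 = 38.11 lb
LOI: 6.745·0.001000 + 57.30·0.3497 + 12.85·0.3157 + 283.5·0.002000 = 24.67 lb
Net of LOI, the glass mass = 360.4 − 24.67 = 335.7 lb (the oxide masses sum to this)
percent by weight: oxide/glass ×100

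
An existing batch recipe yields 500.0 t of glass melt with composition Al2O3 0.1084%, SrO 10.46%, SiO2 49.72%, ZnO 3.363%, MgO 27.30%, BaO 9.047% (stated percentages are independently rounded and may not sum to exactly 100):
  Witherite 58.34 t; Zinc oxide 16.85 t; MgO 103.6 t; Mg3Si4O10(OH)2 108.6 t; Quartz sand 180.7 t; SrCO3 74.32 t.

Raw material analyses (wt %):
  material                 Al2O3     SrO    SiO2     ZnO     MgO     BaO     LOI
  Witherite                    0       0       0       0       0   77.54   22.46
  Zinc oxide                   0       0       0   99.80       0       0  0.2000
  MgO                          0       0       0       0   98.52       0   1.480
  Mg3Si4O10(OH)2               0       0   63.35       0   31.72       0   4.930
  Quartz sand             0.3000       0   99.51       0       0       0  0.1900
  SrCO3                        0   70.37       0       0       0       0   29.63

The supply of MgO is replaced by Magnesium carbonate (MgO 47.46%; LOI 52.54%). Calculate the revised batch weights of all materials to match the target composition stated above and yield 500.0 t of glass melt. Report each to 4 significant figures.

Every computation maintains full precision through every step; mid-chain values appear, with 4-significant-digit rounding, in the working; every reported number receives exactly one rounding. Derived quantities, which include net glass mass, ignition loss, the six compositions, totals, yield, are computed in full precision, exactly as shown in either problem or answer, from the batch weights on 500.0 t of glass.
Oxide mass targets, per 500.0 t glass melt:
  Al2O3: 0.1084% × 500.0 = 0.5420 t
  SrO: 10.46% × 500.0 = 52.30 t
  SiO2: 49.72% × 500.0 = 248.6 t
  ZnO: 3.363% × 500.0 = 16.82 t
  MgO: 27.30% × 500.0 = 136.5 t
  BaO: 9.047% × 500.0 = 45.24 t
Oxide-by-oxide audit per the reported batch figures, against the basis in use (sum by sum, the targets are met net of answer rounding effects):
  Al2O3: 180.7·0.003000 = 0.5421 t (target 0.5420 t)
  SrO: 74.32·0.7037 = 52.30 t (target 52.30 t)
  SiO2: 108.6·0.6335 + 180.7·0.9951 = 248.6 t (target 248.6 t)
  ZnO: 16.85·0.9980 = 16.82 t (target 16.82 t)
  MgO: 215.0·0.4746 + 108.6·0.3172 = 136.5 t (target 136.5 t)
  BaO: 58.34·0.7754 = 45.24 t (target 45.24 t)
Glass-mass closure: the batch minus its LOI: 500.0 t (per-oxide target masses sum to 500.0 t; against the stated basis, 500.0 t — gaps are rounding artifacts).
Total batch = Σ batch = 653.8 t; ignition loss, Σ(batch × LOI) = 153.8 t; yield, glass over the total, = 76.47%.

Revised batch per 500.0 t glass melt:
  Witherite: 58.34 t
  Zinc oxide: 16.85 t
  Magnesium carbonate: 215.0 t
  Mg3Si4O10(OH)2: 108.6 t
  Quartz sand: 180.7 t
  SrCO3: 74.32 t
Total batch = 653.8 t; LOI loss = 153.8 t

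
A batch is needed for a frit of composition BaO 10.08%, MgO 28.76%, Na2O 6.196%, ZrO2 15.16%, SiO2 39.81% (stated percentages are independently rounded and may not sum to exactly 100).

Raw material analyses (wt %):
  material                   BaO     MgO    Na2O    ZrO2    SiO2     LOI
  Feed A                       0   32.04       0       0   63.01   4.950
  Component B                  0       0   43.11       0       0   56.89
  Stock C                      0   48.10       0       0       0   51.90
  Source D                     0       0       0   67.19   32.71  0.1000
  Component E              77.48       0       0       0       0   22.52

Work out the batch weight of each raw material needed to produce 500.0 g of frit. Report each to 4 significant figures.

Mid-chain values appear rounded to 4 significant figures when written out; all arithmetic keeps exact precision throughout — every reported number takes a single rounding — all derived quantities (net glass mass, the totals, five oxide percentages, ignition loss, the yield) are computed using the weight values on 500.0 g of glass at full float precision, as set out in the problem or the answer.
Target masses of each oxide per 500.0 g frit:
  BaO: 10.08% × 500.0 = 50.40 g
  MgO: 28.76% × 500.0 = 143.8 g
  Na2O: 6.196% × 500.0 = 30.98 g
  ZrO2: 15.16% × 500.0 = 75.80 g
  SiO2: 39.81% × 500.0 = 199.0 g
Oxide-by-oxide audit applying the batch weights above, under the basis named above (each sum matches its target mass once rounding is allowed for):
  BaO: 65.05·0.7748 = 50.40 g (target 50.40 g)
  MgO: 257.3·0.3204 + 127.5·0.4810 = 143.8 g (target 143.8 g)
  Na2O: 71.86·0.4311 = 30.98 g (target 30.98 g)
  ZrO2: 112.8·0.6719 = 75.79 g (target 75.80 g)
  SiO2: 257.3·0.6301 + 112.8·0.3271 = 199.0 g (target 199.0 g)
Mass balance on the glass: batch Σ − ignition loss = 500.0 g (the Σ of target masses is 500.0 g; against the stated basis, 500.0 g — any gap is answer rounding).
Total batch = Σ batch = 634.5 g; ignition loss, Σ(batch × LOI) = 134.6 g; glass ÷ batch gives a yield of 78.79%.

Batch per 500.0 g frit:
  Feed A: 257.3 g
  Component B: 71.86 g
  Stock C: 127.5 g
  Source D: 112.8 g
  Component E: 65.05 g
Total batch = 634.5 g; LOI loss = 134.6 g; yield = 78.79%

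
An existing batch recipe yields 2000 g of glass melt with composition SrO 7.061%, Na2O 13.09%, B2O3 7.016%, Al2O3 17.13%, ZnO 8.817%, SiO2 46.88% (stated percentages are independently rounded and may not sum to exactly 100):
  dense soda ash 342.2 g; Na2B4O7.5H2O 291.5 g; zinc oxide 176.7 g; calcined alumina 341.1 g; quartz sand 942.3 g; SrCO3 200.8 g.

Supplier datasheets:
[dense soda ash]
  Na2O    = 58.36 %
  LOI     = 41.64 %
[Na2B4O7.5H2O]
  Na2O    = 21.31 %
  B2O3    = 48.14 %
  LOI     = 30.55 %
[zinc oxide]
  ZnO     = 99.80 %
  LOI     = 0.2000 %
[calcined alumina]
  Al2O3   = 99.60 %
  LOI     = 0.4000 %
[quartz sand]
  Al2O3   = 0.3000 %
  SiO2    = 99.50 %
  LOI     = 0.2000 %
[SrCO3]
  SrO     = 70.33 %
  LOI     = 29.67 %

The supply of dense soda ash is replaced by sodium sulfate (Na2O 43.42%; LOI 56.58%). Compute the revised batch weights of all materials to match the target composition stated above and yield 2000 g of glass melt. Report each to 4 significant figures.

Revised batch per 2000 g glass melt:
  sodium sulfate: 459.9 g
  Na2B4O7.5H2O: 291.5 g
  zinc oxide: 176.7 g
  calcined alumina: 341.1 g
  quartz sand: 942.3 g
  SrCO3: 200.8 g
Total batch = 2412 g; LOI loss = 412.4 g

Rounding to 4 significant digits extends to every intermediate as printed; the working math carries full precision through the solve; every reported value is rounded once only; derived quantities are rebuilt at exact precision (glass mass, totals, the yield, ignition loss, six oxide percentages) starting from the weights per 2000 g of glass as written in the problem or answer text.
Target masses of each oxide per 2000 g glass melt:
  SrO: 7.061% × 2000 = 141.2 g
  Na2O: 13.09% × 2000 = 261.8 g
  B2O3: 7.016% × 2000 = 140.3 g
  Al2O3: 17.13% × 2000 = 342.6 g
  ZnO: 8.817% × 2000 = 176.3 g
  SiO2: 46.88% × 2000 = 937.6 g
Per-oxide balance check applying the batch weights above, for the quoted basis mass (target by target, the sums agree inside rounding margins):
  SrO: 200.8·0.7033 = 141.2 g (target 141.2 g)
  Na2O: 459.9·0.4342 + 291.5·0.2131 = 261.8 g (target 261.8 g)
  B2O3: 291.5·0.4814 = 140.3 g (target 140.3 g)
  Al2O3: 341.1·0.9960 + 942.3·0.003000 = 342.6 g (target 342.6 g)
  ZnO: 176.7·0.9980 = 176.3 g (target 176.3 g)
  SiO2: 942.3·0.9950 = 937.6 g (target 937.6 g)
The glass-mass cross-check: batch Σ − ignition loss = 2000 g (the Σ of target masses is 2000 g; the stated basis being 2000 g — a pure rounding effect).
Summing the batch: Σ batch = 2412 g; ignition loss, Σ(batch × LOI) = 412.4 g; yield, glass over the total, = 82.90%.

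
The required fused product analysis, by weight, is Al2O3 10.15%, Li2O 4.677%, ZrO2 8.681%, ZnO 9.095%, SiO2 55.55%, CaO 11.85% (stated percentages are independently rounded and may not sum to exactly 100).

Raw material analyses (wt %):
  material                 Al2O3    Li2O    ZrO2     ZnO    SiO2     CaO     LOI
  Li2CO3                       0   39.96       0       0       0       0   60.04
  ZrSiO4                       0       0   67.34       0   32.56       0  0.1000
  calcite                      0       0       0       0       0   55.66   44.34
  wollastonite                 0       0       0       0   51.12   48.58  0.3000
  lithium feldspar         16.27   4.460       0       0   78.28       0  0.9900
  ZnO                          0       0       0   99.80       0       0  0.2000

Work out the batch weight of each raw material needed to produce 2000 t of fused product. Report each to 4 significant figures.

Batch per 2000 t fused product:
  Li2CO3: 94.83 t
  ZrSiO4: 257.8 t
  calcite: 339.8 t
  wollastonite: 98.51 t
  lithium feldspar: 1248 t
  ZnO: 182.3 t
Total batch = 2221 t; LOI loss = 220.9 t; yield = 90.06%

The working math carries exact precision through the solve. Mid-chain values are displayed, rounded to four significant figures, when written out; a single rounding finalizes every reported value; all derived quantities are rebuilt from the weighed amounts at 2000 t of glass in exact precision (LOI, the six compositions, the totals, the yield, glass mass) precisely as stated by problem or answer.
Oxide-by-oxide targets in 2000 t fused product:
  Al2O3: 10.15% × 2000 = 203.0 t
  Li2O: 4.677% × 2000 = 93.54 t
  ZrO2: 8.681% × 2000 = 173.6 t
  ZnO: 9.095% × 2000 = 181.9 t
  SiO2: 55.55% × 2000 = 1111 t
  CaO: 11.85% × 2000 = 237.0 t
Verifying the oxide balance from the weights as reported, per the basis as stated (each sum matches its target mass exact up to rounding of places):
  Al2O3: 1248·0.1627 = 203.0 t (target 203.0 t)
  Li2O: 94.83·0.3996 + 1248·0.04460 = 93.55 t (target 93.54 t)
  ZrO2: 257.8·0.6734 = 173.6 t (target 173.6 t)
  ZnO: 182.3·0.9980 = 181.9 t (target 181.9 t)
  SiO2: 257.8·0.3256 + 98.51·0.5112 + 1248·0.7828 = 1111 t (target 1111 t)
  CaO: 339.8·0.5566 + 98.51·0.4858 = 237.0 t (target 237.0 t)
Glass-mass closure: total batch − LOI = 2000 t (the Σ of target masses is 2000 t; stated basis 2000 t — gaps are rounding artifacts).
Batch grand total — Σ batch = 2221 t; the LOI term Σ batch·LOI equals 220.9 t; yield, glass over the total, = 90.06%.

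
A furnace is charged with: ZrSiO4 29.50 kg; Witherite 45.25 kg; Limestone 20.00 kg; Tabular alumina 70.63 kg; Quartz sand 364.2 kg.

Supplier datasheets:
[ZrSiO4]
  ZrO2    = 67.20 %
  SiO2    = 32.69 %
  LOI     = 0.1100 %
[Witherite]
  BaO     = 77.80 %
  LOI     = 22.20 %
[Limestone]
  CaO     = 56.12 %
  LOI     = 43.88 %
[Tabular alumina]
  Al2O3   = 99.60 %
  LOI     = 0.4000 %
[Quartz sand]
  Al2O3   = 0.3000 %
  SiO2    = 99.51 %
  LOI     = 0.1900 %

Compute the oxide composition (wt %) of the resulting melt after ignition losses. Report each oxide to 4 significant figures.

The working math carries full float precision from first step to last; in-progress results appear rounded to 4 significant figures when written out — every reported result undergoes a single rounding; derived quantities (ignition loss, the yield, net glass mass, five oxide percentages, the totals) are rebuilt in full precision starting from the weights at 509.8 kg of glass as set out in the problem or the answer.
Delivered oxide masses:
  BaO: 45.25·0.7780 = 35.20 kg
  ZrO2: 29.50·0.6720 = 19.82 kg
  Al2O3: 70.63·0.9960 + 364.2·0.003000 = 71.44 kg
  CaO: 20.00·0.5612 = 11.22 kg
  SiO2: 29.50·0.3269 + 364.2·0.9951 = 372.1 kg
LOI: 29.50·0.001100 + 45.25·0.2220 + 20.00·0.4388 + 70.63·0.004000 + 364.2·0.001900 = 19.83 kg
Net of LOI, the glass mass = 529.6 − 19.83 = 509.8 kg (= the summed oxide contributions)
percent by weight: oxide/glass ×100

Glass mass = 509.8 kg (batch 529.6 − LOI 19.83).
Composition: BaO 6.906%, ZrO2 3.889%, Al2O3 14.01%, CaO 2.202%, SiO2 72.99%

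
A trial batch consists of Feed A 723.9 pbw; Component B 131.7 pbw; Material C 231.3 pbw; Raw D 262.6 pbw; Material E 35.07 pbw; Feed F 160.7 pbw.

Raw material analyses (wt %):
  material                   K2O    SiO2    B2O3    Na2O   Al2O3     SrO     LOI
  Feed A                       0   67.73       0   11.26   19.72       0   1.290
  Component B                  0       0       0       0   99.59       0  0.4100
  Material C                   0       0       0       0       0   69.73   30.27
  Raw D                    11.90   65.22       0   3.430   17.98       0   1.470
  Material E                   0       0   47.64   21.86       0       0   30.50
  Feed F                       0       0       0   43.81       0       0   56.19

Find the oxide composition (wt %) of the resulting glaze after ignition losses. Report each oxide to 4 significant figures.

Glass mass = 1361 pbw (batch 1545 − LOI 184.7).
Composition: K2O 2.297%, SiO2 48.63%, B2O3 1.228%, Na2O 12.39%, Al2O3 23.60%, SrO 11.85%

The intermediate values are displayed with 4-significant-figure rounding when written out; all arithmetic carries full precision at each step. Each reported result takes a single rounding — all derived quantities (the yield, totals, the six compositions, net glass mass, ignition loss) are recomputed from the batch weights per 1361 pbw of glass at full precision as they appear in the problem or answer text.
Oxide-by-oxide delivered mass:
  K2O: 262.6·0.1190 = 31.25 pbw
  SiO2: 723.9·0.6773 + 262.6·0.6522 = 661.6 pbw
  B2O3: 35.07·0.4764 = 16.71 pbw
  Na2O: 723.9·0.1126 + 262.6·0.03430 + 35.07·0.2186 + 160.7·0.4381 = 168.6 pbw
  Al2O3: 723.9·0.1972 + 131.7·0.9959 + 262.6·0.1798 = 321.1 pbw
  SrO: 231.3·0.6973 = 161.3 pbw
LOI: 723.9·0.01290 + 131.7·0.004100 + 231.3·0.3027 + 262.6·0.01470 + 35.07·0.3050 + 160.7·0.5619 = 184.7 pbw
Glass mass = batch − LOI = 1545 − 184.7 = 1361 pbw (the oxide masses sum to this)
each oxide over glass, ×100, is wt %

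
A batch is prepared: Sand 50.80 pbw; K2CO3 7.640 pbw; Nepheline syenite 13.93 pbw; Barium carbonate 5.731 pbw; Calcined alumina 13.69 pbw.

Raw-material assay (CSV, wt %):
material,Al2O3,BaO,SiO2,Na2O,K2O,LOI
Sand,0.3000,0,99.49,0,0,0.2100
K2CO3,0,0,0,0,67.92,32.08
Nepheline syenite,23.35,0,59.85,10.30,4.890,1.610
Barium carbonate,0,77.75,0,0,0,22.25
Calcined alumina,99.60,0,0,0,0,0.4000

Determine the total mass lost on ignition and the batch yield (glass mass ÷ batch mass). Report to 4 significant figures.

LOI loss = 4.112 pbw; glass = 87.68 pbw; yield = 95.52%

All internal work holds full float precision from start to finish. Intermediates are displayed, rounded to 4 significant figures, between the steps — a single rounding finalizes each reported figure. All derived quantities are carried at full precision (the totals, net glass mass, the five compositions, the yield, LOI) from the weighed amounts per 87.68 pbw of glass precisely as stated by either problem or answer.
Each material's LOI contribution:
  Sand: 50.80 × 0.002100 = 0.1067 pbw
  K2CO3: 7.640 × 0.3208 = 2.451 pbw
  Nepheline syenite: 13.93 × 0.01610 = 0.2243 pbw
  Barium carbonate: 5.731 × 0.2225 = 1.275 pbw
  Calcined alumina: 13.69 × 0.004000 = 0.05476 pbw
Total LOI = 4.112 pbw
Glass = batch − LOI = 91.79 − 4.112 = 87.68 pbw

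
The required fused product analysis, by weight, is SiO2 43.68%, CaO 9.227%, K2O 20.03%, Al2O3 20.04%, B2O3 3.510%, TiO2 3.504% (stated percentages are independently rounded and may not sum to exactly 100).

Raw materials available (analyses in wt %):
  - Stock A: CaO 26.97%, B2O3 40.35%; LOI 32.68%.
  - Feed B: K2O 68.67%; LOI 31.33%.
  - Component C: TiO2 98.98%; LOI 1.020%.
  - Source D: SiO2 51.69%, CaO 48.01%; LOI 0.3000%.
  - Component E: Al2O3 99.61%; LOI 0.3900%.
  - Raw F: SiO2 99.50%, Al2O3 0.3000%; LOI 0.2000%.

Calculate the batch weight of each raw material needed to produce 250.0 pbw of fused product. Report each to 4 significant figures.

Every computation runs at exact precision in all steps — mid-chain values are shown (rounded to four significant figures) alongside each step. Every reported result sees exactly one rounding; all derived quantities (six oxide percentages, totals, yield, glass mass, LOI) are carried starting from the weights at 250.0 pbw of glass in full float precision, as they appear in the question or the answer.
Oxide mass targets, per 250.0 pbw fused product:
  SiO2: 43.68% × 250.0 = 109.2 pbw
  CaO: 9.227% × 250.0 = 23.07 pbw
  K2O: 20.03% × 250.0 = 50.08 pbw
  Al2O3: 20.04% × 250.0 = 50.10 pbw
  B2O3: 3.510% × 250.0 = 8.775 pbw
  TiO2: 3.504% × 250.0 = 8.760 pbw
A balance pass over the oxides, per the reported batch figures, against the basis in use (summed amounts equal target values modulo rounding of the values):
  SiO2: 35.83·0.5169 + 91.13·0.9950 = 109.2 pbw (target 109.2 pbw)
  CaO: 21.75·0.2697 + 35.83·0.4801 = 23.07 pbw (target 23.07 pbw)
  K2O: 72.92·0.6867 = 50.07 pbw (target 50.08 pbw)
  Al2O3: 50.02·0.9961 + 91.13·0.003000 = 50.10 pbw (target 50.10 pbw)
  B2O3: 21.75·0.4035 = 8.776 pbw (target 8.775 pbw)
  TiO2: 8.850·0.9898 = 8.760 pbw (target 8.760 pbw)
Glass mass check: batch total minus LOI = 250.0 pbw (the Σ of target masses is 250.0 pbw; basis as stated: 250.0 pbw — differing by rounding only).
Summing the batch: Σ batch = 280.5 pbw; the LOI term Σ batch·LOI equals 30.53 pbw; the yield ratio, glass ÷ batch: 89.12%.

Batch per 250.0 pbw fused product:
  Stock A: 21.75 pbw
  Feed B: 72.92 pbw
  Component C: 8.850 pbw
  Source D: 35.83 pbw
  Component E: 50.02 pbw
  Raw F: 91.13 pbw
Total batch = 280.5 pbw; LOI loss = 30.53 pbw; yield = 89.12%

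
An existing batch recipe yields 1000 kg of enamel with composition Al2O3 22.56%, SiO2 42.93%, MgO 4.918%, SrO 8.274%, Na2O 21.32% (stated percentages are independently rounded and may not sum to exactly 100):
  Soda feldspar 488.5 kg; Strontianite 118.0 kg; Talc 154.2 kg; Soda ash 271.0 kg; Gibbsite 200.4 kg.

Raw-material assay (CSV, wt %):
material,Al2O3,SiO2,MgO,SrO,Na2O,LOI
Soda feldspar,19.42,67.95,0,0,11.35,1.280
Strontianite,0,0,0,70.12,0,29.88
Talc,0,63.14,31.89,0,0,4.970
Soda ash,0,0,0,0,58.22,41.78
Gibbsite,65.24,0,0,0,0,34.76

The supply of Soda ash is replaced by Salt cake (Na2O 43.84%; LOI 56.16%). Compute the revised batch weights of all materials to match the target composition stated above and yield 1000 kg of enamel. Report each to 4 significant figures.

The whole derivation runs at full precision in all steps. Working values appear (rounded to 4 significant digits) as written; every reported result takes a single rounding. All derived quantities (the totals, glass mass, the five compositions, ignition loss, the yield) are re-derived starting from the weights per 1000 kg of glass in full precision, as given in the problem or answer text.
Oxide-by-oxide targets in 1000 kg enamel:
  Al2O3: 22.56% × 1000 = 225.6 kg
  SiO2: 42.93% × 1000 = 429.3 kg
  MgO: 4.918% × 1000 = 49.18 kg
  SrO: 8.274% × 1000 = 82.74 kg
  Na2O: 21.32% × 1000 = 213.2 kg
Sums-versus-targets review on the weights just shown, versus the basis set out (sum by sum, the targets are met inside rounding margins):
  Al2O3: 488.5·0.1942 + 200.4·0.6524 = 225.6 kg (target 225.6 kg)
  SiO2: 488.5·0.6795 + 154.2·0.6314 = 429.3 kg (target 429.3 kg)
  MgO: 154.2·0.3189 = 49.17 kg (target 49.18 kg)
  SrO: 118.0·0.7012 = 82.74 kg (target 82.74 kg)
  Na2O: 488.5·0.1135 + 359.8·0.4384 = 213.2 kg (target 213.2 kg)
Mass balance on the glass: total charge less LOI = 1000 kg (oxide target masses add up to 1000 kg; stated basis 1000 kg — deltas are rounding alone).
Summing the batch: Σ batch = 1321 kg; Σ batch·LOI gives LOI loss = 320.9 kg; yield: glass divided by total = 75.71%.

Revised batch per 1000 kg enamel:
  Soda feldspar: 488.5 kg
  Strontianite: 118.0 kg
  Talc: 154.2 kg
  Salt cake: 359.8 kg
  Gibbsite: 200.4 kg
Total batch = 1321 kg; LOI loss = 320.9 kg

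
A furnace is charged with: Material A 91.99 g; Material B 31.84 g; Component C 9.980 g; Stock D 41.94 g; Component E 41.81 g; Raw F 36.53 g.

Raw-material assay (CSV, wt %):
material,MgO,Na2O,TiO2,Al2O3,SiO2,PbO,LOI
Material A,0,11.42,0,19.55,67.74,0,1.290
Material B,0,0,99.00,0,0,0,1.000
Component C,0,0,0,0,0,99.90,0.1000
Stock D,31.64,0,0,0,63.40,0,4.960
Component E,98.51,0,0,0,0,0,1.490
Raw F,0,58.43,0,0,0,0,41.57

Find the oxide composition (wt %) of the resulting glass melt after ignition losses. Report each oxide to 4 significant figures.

The working math runs at exact precision at each step; in-progress results are shown rounded to four significant figures within the worked lines — exactly one rounding is applied to every reported figure — all derived quantities are recomputed starting from the weights per 234.7 g of glass at full float precision (six oxide percentages, ignition loss, totals, the yield, glass mass) as they appear in the problem or answer text.
Mass of each oxide from the mix:
  MgO: 41.94·0.3164 + 41.81·0.9851 = 54.46 g
  Na2O: 91.99·0.1142 + 36.53·0.5843 = 31.85 g
  TiO2: 31.84·0.9900 = 31.52 g
  Al2O3: 91.99·0.1955 = 17.98 g
  SiO2: 91.99·0.6774 + 41.94·0.6340 = 88.90 g
  PbO: 9.980·0.9990 = 9.970 g
LOI: 91.99·0.01290 + 31.84·0.01000 + 9.980·0.001000 + 41.94·0.04960 + 41.81·0.01490 + 36.53·0.4157 = 19.40 g
The glass mass, total less LOI, = 254.1 − 19.40 = 234.7 g (= Σ oxide masses)
each wt % is 100 × oxide ÷ glass

Glass mass = 234.7 g (batch 254.1 − LOI 19.40).
Composition: MgO 23.20%, Na2O 13.57%, TiO2 13.43%, Al2O3 7.663%, SiO2 37.88%, PbO 4.248%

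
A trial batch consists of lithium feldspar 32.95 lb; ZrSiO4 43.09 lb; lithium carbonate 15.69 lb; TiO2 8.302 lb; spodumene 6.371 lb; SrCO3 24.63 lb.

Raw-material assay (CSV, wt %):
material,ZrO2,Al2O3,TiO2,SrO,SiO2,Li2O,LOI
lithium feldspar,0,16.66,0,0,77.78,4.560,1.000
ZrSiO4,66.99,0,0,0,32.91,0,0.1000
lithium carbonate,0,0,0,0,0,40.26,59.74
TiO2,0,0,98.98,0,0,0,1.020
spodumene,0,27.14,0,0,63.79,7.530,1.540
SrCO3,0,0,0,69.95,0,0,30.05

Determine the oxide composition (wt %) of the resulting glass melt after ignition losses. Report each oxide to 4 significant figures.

Glass mass = 113.7 lb (batch 131.0 − LOI 17.33).
Composition: ZrO2 25.39%, Al2O3 6.349%, TiO2 7.227%, SrO 15.15%, SiO2 38.59%, Li2O 7.299%

Each numeric step maintains full precision from first step to last — rounding to four significant digits applies to every working value as shown; each reported figure is rounded just once; all derived quantities (the six compositions, the totals, ignition loss, the yield, glass mass) are recomputed in exact precision from the weighed amounts per 113.7 lb of glass, exactly as shown in question or answer.
Oxide masses out of the charge:
  ZrO2: 43.09·0.6699 = 28.87 lb
  Al2O3: 32.95·0.1666 + 6.371·0.2714 = 7.219 lb
  TiO2: 8.302·0.9898 = 8.217 lb
  SrO: 24.63·0.6995 = 17.23 lb
  SiO2: 32.95·0.7778 + 43.09·0.3291 + 6.371·0.6379 = 43.87 lb
  Li2O: 32.95·0.04560 + 15.69·0.4026 + 6.371·0.07530 = 8.299 lb
LOI: 32.95·0.01000 + 43.09·0.001000 + 15.69·0.5974 + 8.302·0.01020 + 6.371·0.01540 + 24.63·0.3005 = 17.33 lb
Net of LOI, the glass mass = 131.0 − 17.33 = 113.7 lb (consistent with Σ oxide mass)
wt % = 100 × oxide mass / glass mass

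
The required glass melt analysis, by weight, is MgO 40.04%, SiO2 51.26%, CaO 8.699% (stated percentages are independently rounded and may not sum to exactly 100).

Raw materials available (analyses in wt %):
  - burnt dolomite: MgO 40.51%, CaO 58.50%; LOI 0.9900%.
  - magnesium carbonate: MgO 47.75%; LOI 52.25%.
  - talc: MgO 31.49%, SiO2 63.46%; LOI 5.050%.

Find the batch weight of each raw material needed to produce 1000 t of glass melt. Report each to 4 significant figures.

Batch per 1000 t glass melt:
  burnt dolomite: 148.7 t
  magnesium carbonate: 179.7 t
  talc: 807.8 t
Total batch = 1136 t; LOI loss = 136.2 t; yield = 88.02%

Working values are printed rounded to 4 significant figures when written out — full float precision is maintained throughout. Each reported figure carries a single rounding; all derived quantities, including glass mass, three oxide percentages, ignition loss, yield, the totals, are carried starting from the weights for 1000 t of glass at exact precision, precisely as stated by either problem or answer.
Target masses of each oxide per 1000 t glass melt:
  MgO: 40.04% × 1000 = 400.4 t
  SiO2: 51.26% × 1000 = 512.6 t
  CaO: 8.699% × 1000 = 86.99 t
Verifying the oxide balance on the weights just shown, at the basis given (summed amounts equal target values given rounding of the digits):
  MgO: 148.7·0.4051 + 179.7·0.4775 + 807.8·0.3149 = 400.4 t (target 400.4 t)
  SiO2: 807.8·0.6346 = 512.6 t (target 512.6 t)
  CaO: 148.7·0.5850 = 86.99 t (target 86.99 t)
The glass-mass cross-check: Σ batch − LOI loss = 1000 t (oxide target masses add up to 1000 t; basis as stated: 1000 t — gaps are rounding artifacts).
Whole-batch sum: Σ batch = 1136 t; the LOI term Σ batch·LOI equals 136.2 t; yield: glass divided by total = 88.02%.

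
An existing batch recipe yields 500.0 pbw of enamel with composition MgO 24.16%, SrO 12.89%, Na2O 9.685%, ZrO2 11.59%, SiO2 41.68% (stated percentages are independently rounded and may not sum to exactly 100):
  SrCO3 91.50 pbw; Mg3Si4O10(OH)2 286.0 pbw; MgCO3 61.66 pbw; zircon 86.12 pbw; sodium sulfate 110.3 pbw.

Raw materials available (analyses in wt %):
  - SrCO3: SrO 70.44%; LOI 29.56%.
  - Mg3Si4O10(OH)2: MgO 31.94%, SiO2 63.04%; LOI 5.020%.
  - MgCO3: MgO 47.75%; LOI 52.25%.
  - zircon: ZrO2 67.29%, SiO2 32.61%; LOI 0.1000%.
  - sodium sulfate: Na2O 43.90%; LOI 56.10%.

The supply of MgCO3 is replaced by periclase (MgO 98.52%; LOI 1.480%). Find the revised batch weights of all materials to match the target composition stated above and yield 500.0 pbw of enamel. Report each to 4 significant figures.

Revised batch per 500.0 pbw enamel:
  SrCO3: 91.50 pbw
  Mg3Si4O10(OH)2: 286.0 pbw
  periclase: 29.88 pbw
  zircon: 86.12 pbw
  sodium sulfate: 110.3 pbw
Total batch = 603.8 pbw; LOI loss = 103.8 pbw

The whole derivation holds full precision in all steps. The intermediate values are printed (rounded to four significant digits) across the worked steps — each reported number is rounded a single time; the derived quantities (glass mass, the five compositions, LOI, yield, totals) are carried using the weight values on 500.0 pbw of glass in full float precision, as they appear in either problem or answer.
Per-oxide target masses for 500.0 pbw enamel:
  MgO: 24.16% × 500.0 = 120.8 pbw
  SrO: 12.89% × 500.0 = 64.45 pbw
  Na2O: 9.685% × 500.0 = 48.42 pbw
  ZrO2: 11.59% × 500.0 = 57.95 pbw
  SiO2: 41.68% × 500.0 = 208.4 pbw
Checking each oxide sum per the reported batch figures, for the quoted basis mass (sums match the target masses within answer rounding):
  MgO: 286.0·0.3194 + 29.88·0.9852 = 120.8 pbw (target 120.8 pbw)
  SrO: 91.50·0.7044 = 64.45 pbw (target 64.45 pbw)
  Na2O: 110.3·0.4390 = 48.42 pbw (target 48.42 pbw)
  ZrO2: 86.12·0.6729 = 57.95 pbw (target 57.95 pbw)
  SiO2: 286.0·0.6304 + 86.12·0.3261 = 208.4 pbw (target 208.4 pbw)
Auditing the glass mass value: batch total minus LOI = 500.0 pbw (targets for the oxides total 500.0 pbw; stated basis 500.0 pbw — gaps are rounding artifacts).
Batch grand total — Σ batch = 603.8 pbw; the LOI term Σ batch·LOI equals 103.8 pbw; yield = glass ÷ total batch = 82.81%.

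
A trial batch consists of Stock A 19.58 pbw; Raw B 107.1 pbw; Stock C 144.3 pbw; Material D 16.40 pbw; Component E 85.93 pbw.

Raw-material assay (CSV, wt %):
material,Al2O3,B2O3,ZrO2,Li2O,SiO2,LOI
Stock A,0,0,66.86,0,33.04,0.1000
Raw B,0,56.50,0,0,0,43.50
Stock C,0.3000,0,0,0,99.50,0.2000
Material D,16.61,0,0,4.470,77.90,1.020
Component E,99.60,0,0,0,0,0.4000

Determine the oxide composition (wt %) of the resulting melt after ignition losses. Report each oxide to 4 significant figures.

Rounding to 4 significant digits governs each in-between result as shown; each numeric step keeps exact precision at every stage — every reported value takes a single rounding; derived quantities are re-derived starting from the weights at 325.9 pbw of glass at exact precision (the totals, yield, five oxide percentages, LOI, glass mass), exactly as shown in question or answer.
Delivered oxide masses:
  Al2O3: 144.3·0.003000 + 16.40·0.1661 + 85.93·0.9960 = 88.74 pbw
  B2O3: 107.1·0.5650 = 60.51 pbw
  ZrO2: 19.58·0.6686 = 13.09 pbw
  Li2O: 16.40·0.04470 = 0.7331 pbw
  SiO2: 19.58·0.3304 + 144.3·0.9950 + 16.40·0.7790 = 162.8 pbw
LOI: 19.58·0.001000 + 107.1·0.4350 + 144.3·0.002000 + 16.40·0.01020 + 85.93·0.004000 = 47.41 pbw
The glass mass, total less LOI, = 373.3 − 47.41 = 325.9 pbw (consistent with Σ oxide mass)
wt % = oxide mass / glass mass × 100

Glass mass = 325.9 pbw (batch 373.3 − LOI 47.41).
Composition: Al2O3 27.23%, B2O3 18.57%, ZrO2 4.017%, Li2O 0.2249%, SiO2 49.96%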